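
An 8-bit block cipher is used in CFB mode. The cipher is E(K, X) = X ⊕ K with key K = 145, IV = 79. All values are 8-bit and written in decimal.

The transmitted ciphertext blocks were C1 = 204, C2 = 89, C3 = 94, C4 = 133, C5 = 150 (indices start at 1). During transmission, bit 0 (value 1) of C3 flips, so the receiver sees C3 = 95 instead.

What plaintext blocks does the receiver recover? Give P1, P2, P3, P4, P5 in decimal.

P1 = 18, P2 = 4, P3 = 151, P4 = 75, P5 = 130

CFB decryption: P_i = C_i ⊕ E(K, C_{i−1}), with C_{0} = IV.
Only C3 changed, to 95. In CFB, a change in C_i flips the same bit in P_i and garbles P_{i+1}. Decrypting the received ciphertext:
P1: E(K, 79) = 222; 204 ⊕ 222 = 18.
P2: E(K, 204) = 93; 89 ⊕ 93 = 4.
P3: E(K, 89) = 200; 95 ⊕ 200 = 151.
P4: E(K, 95) = 206; 133 ⊕ 206 = 75.
P5: E(K, 133) = 20; 150 ⊕ 20 = 130.
Blocks that differ from the original plaintext: P3, P4.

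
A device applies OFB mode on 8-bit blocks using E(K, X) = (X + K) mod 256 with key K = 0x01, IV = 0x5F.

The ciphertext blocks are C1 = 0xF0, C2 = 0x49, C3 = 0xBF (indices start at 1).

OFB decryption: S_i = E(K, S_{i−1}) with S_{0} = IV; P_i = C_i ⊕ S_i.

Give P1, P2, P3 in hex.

P1: S = E(K, 0x5F) = 0x60; 0xF0 ⊕ 0x60 = 0x90.
P2: S = E(K, 0x60) = 0x61; 0x49 ⊕ 0x61 = 0x28.
P3: S = E(K, 0x61) = 0x62; 0xBF ⊕ 0x62 = 0xDD.

P1 = 0x90, P2 = 0x28, P3 = 0xDD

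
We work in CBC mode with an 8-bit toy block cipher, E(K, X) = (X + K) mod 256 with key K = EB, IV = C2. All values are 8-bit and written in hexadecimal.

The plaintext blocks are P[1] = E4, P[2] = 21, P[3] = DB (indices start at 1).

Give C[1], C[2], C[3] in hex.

C[1] = 11, C[2] = 1B, C[3] = AB

CBC encryption: C_i = E(K, P_i ⊕ C_{i−1}), with C_{0} = IV.
C[1]: P[1] ⊕ C2 = 26; E(K, 26) = 11.
C[2]: P[2] ⊕ 11 = 30; E(K, 30) = 1B.
C[3]: P[3] ⊕ 1B = C0; E(K, C0) = AB.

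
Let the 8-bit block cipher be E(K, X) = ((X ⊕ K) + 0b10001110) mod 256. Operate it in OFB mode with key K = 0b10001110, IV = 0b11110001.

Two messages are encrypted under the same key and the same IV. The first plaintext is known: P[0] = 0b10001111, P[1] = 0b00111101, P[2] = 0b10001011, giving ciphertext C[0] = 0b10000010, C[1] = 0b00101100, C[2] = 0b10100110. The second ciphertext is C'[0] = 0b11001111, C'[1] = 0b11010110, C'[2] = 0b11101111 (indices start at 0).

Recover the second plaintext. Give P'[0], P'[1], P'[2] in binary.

In OFB with a reused IV, both messages share the same keystream S_i, so C_i ⊕ C'_i = P_i ⊕ P'_i and thus P'_i = P_i ⊕ C_i ⊕ C'_i.
P'[0]: 0b10001111 ⊕ 0b10000010 ⊕ 0b11001111 = 0b11000010.
P'[1]: 0b00111101 ⊕ 0b00101100 ⊕ 0b11010110 = 0b11000111.
P'[2]: 0b10001011 ⊕ 0b10100110 ⊕ 0b11101111 = 0b11000010.

P'[0] = 0b11000010, P'[1] = 0b11000111, P'[2] = 0b11000010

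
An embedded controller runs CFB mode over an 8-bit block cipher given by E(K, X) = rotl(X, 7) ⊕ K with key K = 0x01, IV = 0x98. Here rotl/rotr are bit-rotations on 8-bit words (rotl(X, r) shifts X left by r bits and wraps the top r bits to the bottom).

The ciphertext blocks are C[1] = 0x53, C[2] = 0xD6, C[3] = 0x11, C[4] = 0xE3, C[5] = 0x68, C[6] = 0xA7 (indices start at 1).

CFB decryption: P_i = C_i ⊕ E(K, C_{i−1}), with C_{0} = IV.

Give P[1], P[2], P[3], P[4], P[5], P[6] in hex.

P[1]: E(K, 0x98) = 0x4D; 0x53 ⊕ 0x4D = 0x1E.
P[2]: E(K, 0x53) = 0xA8; 0xD6 ⊕ 0xA8 = 0x7E.
P[3]: E(K, 0xD6) = 0x6A; 0x11 ⊕ 0x6A = 0x7B.
P[4]: E(K, 0x11) = 0x89; 0xE3 ⊕ 0x89 = 0x6A.
P[5]: E(K, 0xE3) = 0xF0; 0x68 ⊕ 0xF0 = 0x98.
P[6]: E(K, 0x68) = 0x35; 0xA7 ⊕ 0x35 = 0x92.

P[1] = 0x1E, P[2] = 0x7E, P[3] = 0x7B, P[4] = 0x6A, P[5] = 0x98, P[6] = 0x92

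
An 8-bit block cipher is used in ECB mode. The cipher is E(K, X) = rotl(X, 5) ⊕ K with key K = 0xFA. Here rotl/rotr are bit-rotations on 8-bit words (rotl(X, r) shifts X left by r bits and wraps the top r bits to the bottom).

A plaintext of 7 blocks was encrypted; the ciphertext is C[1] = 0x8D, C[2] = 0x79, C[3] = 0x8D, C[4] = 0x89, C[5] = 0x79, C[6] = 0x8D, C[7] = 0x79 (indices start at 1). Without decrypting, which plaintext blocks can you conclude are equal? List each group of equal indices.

ECB encrypts each block independently with the same key, so equal ciphertext blocks imply equal plaintext blocks.
C[1] = C[3] = C[6] = 0x8D, so P[1] = P[3] = P[6].
C[2] = C[5] = C[7] = 0x79, so P[2] = P[5] = P[7].

P[1] = P[3] = P[6]; P[2] = P[5] = P[7]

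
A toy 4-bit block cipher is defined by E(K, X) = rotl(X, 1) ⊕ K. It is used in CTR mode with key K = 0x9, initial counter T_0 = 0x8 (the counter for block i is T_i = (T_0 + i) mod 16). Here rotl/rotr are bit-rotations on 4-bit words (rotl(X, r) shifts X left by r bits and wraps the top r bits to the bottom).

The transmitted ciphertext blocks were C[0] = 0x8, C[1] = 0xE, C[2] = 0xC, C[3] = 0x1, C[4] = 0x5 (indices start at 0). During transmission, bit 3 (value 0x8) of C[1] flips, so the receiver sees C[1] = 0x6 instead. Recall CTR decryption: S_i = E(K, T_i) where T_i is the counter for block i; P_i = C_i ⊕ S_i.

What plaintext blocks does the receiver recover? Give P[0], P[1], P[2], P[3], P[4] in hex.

Only C[1] changed, to 0x6. In CTR, a change in C_i flips the same bit in P_i only; the keystream is unaffected. Decrypting the received ciphertext:
P[0]: T = 0x8, S = E(K, T) = 0x8; 0x8 ⊕ 0x8 = 0x0.
P[1]: T = 0x9, S = E(K, T) = 0xA; 0x6 ⊕ 0xA = 0xC.
P[2]: T = 0xA, S = E(K, T) = 0xC; 0xC ⊕ 0xC = 0x0.
P[3]: T = 0xB, S = E(K, T) = 0xE; 0x1 ⊕ 0xE = 0xF.
P[4]: T = 0xC, S = E(K, T) = 0x0; 0x5 ⊕ 0x0 = 0x5.
Blocks that differ from the original plaintext: P[1].

P[0] = 0x0, P[1] = 0xC, P[2] = 0x0, P[3] = 0xF, P[4] = 0x5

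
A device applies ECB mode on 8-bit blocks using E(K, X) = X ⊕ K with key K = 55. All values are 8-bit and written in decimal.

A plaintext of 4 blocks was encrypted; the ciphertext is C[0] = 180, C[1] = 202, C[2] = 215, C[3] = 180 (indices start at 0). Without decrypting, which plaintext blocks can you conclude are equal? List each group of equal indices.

ECB encrypts each block independently with the same key, so equal ciphertext blocks imply equal plaintext blocks.
C[0] = C[3] = 180, so P[0] = P[3].

P[0] = P[3]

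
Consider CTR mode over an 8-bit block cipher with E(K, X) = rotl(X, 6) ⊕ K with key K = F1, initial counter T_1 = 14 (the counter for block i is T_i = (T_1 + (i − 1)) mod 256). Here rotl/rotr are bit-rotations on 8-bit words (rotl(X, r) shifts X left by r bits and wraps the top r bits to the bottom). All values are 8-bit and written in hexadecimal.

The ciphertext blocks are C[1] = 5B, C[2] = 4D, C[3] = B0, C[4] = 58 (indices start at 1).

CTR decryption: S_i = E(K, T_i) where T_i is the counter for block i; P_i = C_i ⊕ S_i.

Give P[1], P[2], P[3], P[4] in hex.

P[1]: T = 14, S = E(K, T) = F4; 5B ⊕ F4 = AF.
P[2]: T = 15, S = E(K, T) = B4; 4D ⊕ B4 = F9.
P[3]: T = 16, S = E(K, T) = 74; B0 ⊕ 74 = C4.
P[4]: T = 17, S = E(K, T) = 34; 58 ⊕ 34 = 6C.

P[1] = AF, P[2] = F9, P[3] = C4, P[4] = 6C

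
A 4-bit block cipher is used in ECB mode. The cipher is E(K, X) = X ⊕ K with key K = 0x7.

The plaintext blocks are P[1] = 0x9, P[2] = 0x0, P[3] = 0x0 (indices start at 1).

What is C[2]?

C[2] = 0x7

ECB encryption: C_i = E(K, P_i).
C[2]: E(K, 0x0) = 0x7.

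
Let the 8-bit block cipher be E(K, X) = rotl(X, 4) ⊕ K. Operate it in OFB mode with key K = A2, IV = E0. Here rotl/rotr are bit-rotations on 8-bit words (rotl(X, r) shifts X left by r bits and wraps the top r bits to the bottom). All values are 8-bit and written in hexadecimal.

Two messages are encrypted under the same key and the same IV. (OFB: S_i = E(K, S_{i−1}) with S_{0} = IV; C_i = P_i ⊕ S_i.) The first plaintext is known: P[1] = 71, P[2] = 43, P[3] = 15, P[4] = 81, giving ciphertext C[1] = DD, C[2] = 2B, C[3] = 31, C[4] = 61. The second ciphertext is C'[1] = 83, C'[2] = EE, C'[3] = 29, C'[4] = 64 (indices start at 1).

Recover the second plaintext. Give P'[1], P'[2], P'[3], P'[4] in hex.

In OFB with a reused IV, both messages share the same keystream S_i, so C_i ⊕ C'_i = P_i ⊕ P'_i and thus P'_i = P_i ⊕ C_i ⊕ C'_i.
P'[1]: 71 ⊕ DD ⊕ 83 = 2F.
P'[2]: 43 ⊕ 2B ⊕ EE = 86.
P'[3]: 15 ⊕ 31 ⊕ 29 = 0D.
P'[4]: 81 ⊕ 61 ⊕ 64 = 84.

P'[1] = 2F, P'[2] = 86, P'[3] = 0D, P'[4] = 84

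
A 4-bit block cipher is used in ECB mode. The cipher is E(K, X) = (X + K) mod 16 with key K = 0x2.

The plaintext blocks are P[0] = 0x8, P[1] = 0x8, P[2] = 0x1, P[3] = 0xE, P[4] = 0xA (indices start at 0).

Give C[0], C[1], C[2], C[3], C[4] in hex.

ECB encryption: C_i = E(K, P_i).
C[0]: E(K, 0x8) = 0xA.
C[1]: E(K, 0x8) = 0xA.
C[2]: E(K, 0x1) = 0x3.
C[3]: E(K, 0xE) = 0x0.
C[4]: E(K, 0xA) = 0xC.

C[0] = 0xA, C[1] = 0xA, C[2] = 0x3, C[3] = 0x0, C[4] = 0xC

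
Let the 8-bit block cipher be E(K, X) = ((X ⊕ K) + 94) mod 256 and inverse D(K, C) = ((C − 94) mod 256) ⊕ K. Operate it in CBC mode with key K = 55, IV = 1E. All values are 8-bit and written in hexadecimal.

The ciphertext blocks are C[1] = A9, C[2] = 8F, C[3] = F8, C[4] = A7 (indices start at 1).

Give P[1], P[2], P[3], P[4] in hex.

CBC decryption: P_i = D(K, C_i) ⊕ C_{i−1}, with C_{0} = IV.
P[1]: D(K, A9) = 40; 40 ⊕ 1E = 5E.
P[2]: D(K, 8F) = AE; AE ⊕ A9 = 07.
P[3]: D(K, F8) = 31; 31 ⊕ 8F = BE.
P[4]: D(K, A7) = 46; 46 ⊕ F8 = BE.

P[1] = 5E, P[2] = 07, P[3] = BE, P[4] = BE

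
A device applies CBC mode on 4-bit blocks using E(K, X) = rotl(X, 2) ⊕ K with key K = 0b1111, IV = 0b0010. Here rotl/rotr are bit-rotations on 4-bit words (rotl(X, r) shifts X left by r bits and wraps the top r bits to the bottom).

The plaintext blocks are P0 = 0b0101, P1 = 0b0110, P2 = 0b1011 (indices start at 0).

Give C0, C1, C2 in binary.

C0 = 0b0010, C1 = 0b1110, C2 = 0b1010

CBC encryption: C_i = E(K, P_i ⊕ C_{i−1}), with C_{−1} = IV.
C0: P0 ⊕ 0b0010 = 0b0111; E(K, 0b0111) = 0b0010.
C1: P1 ⊕ 0b0010 = 0b0100; E(K, 0b0100) = 0b1110.
C2: P2 ⊕ 0b1110 = 0b0101; E(K, 0b0101) = 0b1010.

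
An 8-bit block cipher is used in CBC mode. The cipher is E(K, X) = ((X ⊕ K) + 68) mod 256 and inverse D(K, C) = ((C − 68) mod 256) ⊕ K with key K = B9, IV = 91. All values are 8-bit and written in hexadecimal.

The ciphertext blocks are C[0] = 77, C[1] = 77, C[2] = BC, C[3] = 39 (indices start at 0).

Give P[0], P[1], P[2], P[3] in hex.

P[0] = 27, P[1] = C1, P[2] = 9A, P[3] = D4

CBC decryption: P_i = D(K, C_i) ⊕ C_{i−1}, with C_{−1} = IV.
P[0]: D(K, 77) = B6; B6 ⊕ 91 = 27.
P[1]: D(K, 77) = B6; B6 ⊕ 77 = C1.
P[2]: D(K, BC) = ED; ED ⊕ 77 = 9A.
P[3]: D(K, 39) = 68; 68 ⊕ BC = D4.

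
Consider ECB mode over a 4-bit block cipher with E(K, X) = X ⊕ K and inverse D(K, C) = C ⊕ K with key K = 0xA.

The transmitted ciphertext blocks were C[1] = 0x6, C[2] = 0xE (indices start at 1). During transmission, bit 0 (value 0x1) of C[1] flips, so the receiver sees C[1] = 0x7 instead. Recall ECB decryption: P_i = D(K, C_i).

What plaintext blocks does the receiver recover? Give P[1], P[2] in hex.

Only C[1] changed, to 0x7. In ECB, a change in C_i affects only P_i. Decrypting the received ciphertext:
P[1]: D(K, 0x7) = 0xD.
P[2]: D(K, 0xE) = 0x4.
Blocks that differ from the original plaintext: P[1].

P[1] = 0xD, P[2] = 0x4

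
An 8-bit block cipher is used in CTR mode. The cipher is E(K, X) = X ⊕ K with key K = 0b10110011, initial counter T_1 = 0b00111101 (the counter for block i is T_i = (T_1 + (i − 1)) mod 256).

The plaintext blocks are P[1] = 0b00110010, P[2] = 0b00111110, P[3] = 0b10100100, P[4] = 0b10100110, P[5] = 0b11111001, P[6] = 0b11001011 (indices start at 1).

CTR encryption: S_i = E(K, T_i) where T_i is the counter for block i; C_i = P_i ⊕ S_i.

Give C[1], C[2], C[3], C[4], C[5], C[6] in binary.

C[1]: T = 0b00111101, S = E(K, T) = 0b10001110; 0b00110010 ⊕ 0b10001110 = 0b10111100.
C[2]: T = 0b00111110, S = E(K, T) = 0b10001101; 0b00111110 ⊕ 0b10001101 = 0b10110011.
C[3]: T = 0b00111111, S = E(K, T) = 0b10001100; 0b10100100 ⊕ 0b10001100 = 0b00101000.
C[4]: T = 0b01000000, S = E(K, T) = 0b11110011; 0b10100110 ⊕ 0b11110011 = 0b01010101.
C[5]: T = 0b01000001, S = E(K, T) = 0b11110010; 0b11111001 ⊕ 0b11110010 = 0b00001011.
C[6]: T = 0b01000010, S = E(K, T) = 0b11110001; 0b11001011 ⊕ 0b11110001 = 0b00111010.

C[1] = 0b10111100, C[2] = 0b10110011, C[3] = 0b00101000, C[4] = 0b01010101, C[5] = 0b00001011, C[6] = 0b00111010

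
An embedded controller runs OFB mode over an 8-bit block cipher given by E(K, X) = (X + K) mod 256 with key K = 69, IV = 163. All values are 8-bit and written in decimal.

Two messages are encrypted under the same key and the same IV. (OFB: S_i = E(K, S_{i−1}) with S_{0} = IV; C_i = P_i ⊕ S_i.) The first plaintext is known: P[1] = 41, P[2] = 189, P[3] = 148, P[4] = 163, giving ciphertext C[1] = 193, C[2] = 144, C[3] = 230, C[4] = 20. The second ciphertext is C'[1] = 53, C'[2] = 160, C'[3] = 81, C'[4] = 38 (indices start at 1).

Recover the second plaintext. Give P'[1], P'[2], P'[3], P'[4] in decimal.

P'[1] = 221, P'[2] = 141, P'[3] = 35, P'[4] = 145

In OFB with a reused IV, both messages share the same keystream S_i, so C_i ⊕ C'_i = P_i ⊕ P'_i and thus P'_i = P_i ⊕ C_i ⊕ C'_i.
P'[1]: 41 ⊕ 193 ⊕ 53 = 221.
P'[2]: 189 ⊕ 144 ⊕ 160 = 141.
P'[3]: 148 ⊕ 230 ⊕ 81 = 35.
P'[4]: 163 ⊕ 20 ⊕ 38 = 145.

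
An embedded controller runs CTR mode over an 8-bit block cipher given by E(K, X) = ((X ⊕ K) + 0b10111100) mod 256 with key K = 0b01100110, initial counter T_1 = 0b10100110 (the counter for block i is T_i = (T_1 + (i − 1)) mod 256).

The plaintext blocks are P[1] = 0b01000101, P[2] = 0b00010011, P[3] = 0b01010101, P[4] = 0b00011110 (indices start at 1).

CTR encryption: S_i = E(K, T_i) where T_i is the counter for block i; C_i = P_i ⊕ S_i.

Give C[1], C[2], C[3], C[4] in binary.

C[1]: T = 0b10100110, S = E(K, T) = 0b01111100; 0b01000101 ⊕ 0b01111100 = 0b00111001.
C[2]: T = 0b10100111, S = E(K, T) = 0b01111101; 0b00010011 ⊕ 0b01111101 = 0b01101110.
C[3]: T = 0b10101000, S = E(K, T) = 0b10001010; 0b01010101 ⊕ 0b10001010 = 0b11011111.
C[4]: T = 0b10101001, S = E(K, T) = 0b10001011; 0b00011110 ⊕ 0b10001011 = 0b10010101.

C[1] = 0b00111001, C[2] = 0b01101110, C[3] = 0b11011111, C[4] = 0b10010101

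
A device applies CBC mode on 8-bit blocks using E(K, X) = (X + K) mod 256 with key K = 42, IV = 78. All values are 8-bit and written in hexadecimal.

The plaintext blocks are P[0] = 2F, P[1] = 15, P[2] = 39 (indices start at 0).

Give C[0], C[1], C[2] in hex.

C[0] = 99, C[1] = CE, C[2] = 39

CBC encryption: C_i = E(K, P_i ⊕ C_{i−1}), with C_{−1} = IV.
C[0]: P[0] ⊕ 78 = 57; E(K, 57) = 99.
C[1]: P[1] ⊕ 99 = 8C; E(K, 8C) = CE.
C[2]: P[2] ⊕ CE = F7; E(K, F7) = 39.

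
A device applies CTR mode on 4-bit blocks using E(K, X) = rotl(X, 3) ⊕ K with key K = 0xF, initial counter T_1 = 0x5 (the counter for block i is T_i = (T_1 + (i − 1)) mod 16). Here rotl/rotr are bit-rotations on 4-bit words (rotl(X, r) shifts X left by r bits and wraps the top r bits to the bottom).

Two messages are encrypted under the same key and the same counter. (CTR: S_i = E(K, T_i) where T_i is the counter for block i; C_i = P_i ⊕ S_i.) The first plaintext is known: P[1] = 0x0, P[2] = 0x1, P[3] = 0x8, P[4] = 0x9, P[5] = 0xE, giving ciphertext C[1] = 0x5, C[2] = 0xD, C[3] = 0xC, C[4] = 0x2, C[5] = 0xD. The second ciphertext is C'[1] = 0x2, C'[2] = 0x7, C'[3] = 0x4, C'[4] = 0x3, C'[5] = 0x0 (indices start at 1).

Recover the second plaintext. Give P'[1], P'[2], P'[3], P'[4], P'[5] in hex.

In CTR with a reused counter, both messages share the same keystream S_i, so C_i ⊕ C'_i = P_i ⊕ P'_i and thus P'_i = P_i ⊕ C_i ⊕ C'_i.
P'[1]: 0x0 ⊕ 0x5 ⊕ 0x2 = 0x7.
P'[2]: 0x1 ⊕ 0xD ⊕ 0x7 = 0xB.
P'[3]: 0x8 ⊕ 0xC ⊕ 0x4 = 0x0.
P'[4]: 0x9 ⊕ 0x2 ⊕ 0x3 = 0x8.
P'[5]: 0xE ⊕ 0xD ⊕ 0x0 = 0x3.

P'[1] = 0x7, P'[2] = 0xB, P'[3] = 0x0, P'[4] = 0x8, P'[5] = 0x3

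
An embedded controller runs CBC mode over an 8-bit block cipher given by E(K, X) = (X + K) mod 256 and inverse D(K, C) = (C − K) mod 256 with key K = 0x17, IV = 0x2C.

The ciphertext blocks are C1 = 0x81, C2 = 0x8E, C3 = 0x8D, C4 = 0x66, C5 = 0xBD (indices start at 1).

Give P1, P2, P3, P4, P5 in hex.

CBC decryption: P_i = D(K, C_i) ⊕ C_{i−1}, with C_{0} = IV.
P1: D(K, 0x81) = 0x6A; 0x6A ⊕ 0x2C = 0x46.
P2: D(K, 0x8E) = 0x77; 0x77 ⊕ 0x81 = 0xF6.
P3: D(K, 0x8D) = 0x76; 0x76 ⊕ 0x8E = 0xF8.
P4: D(K, 0x66) = 0x4F; 0x4F ⊕ 0x8D = 0xC2.
P5: D(K, 0xBD) = 0xA6; 0xA6 ⊕ 0x66 = 0xC0.

P1 = 0x46, P2 = 0xF6, P3 = 0xF8, P4 = 0xC2, P5 = 0xC0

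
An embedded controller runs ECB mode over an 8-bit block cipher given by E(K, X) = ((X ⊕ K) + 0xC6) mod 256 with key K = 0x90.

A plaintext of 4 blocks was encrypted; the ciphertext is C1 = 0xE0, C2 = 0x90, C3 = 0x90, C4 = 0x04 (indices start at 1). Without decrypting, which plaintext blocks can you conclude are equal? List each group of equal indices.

ECB encrypts each block independently with the same key, so equal ciphertext blocks imply equal plaintext blocks.
C2 = C3 = 0x90, so P2 = P3.

P2 = P3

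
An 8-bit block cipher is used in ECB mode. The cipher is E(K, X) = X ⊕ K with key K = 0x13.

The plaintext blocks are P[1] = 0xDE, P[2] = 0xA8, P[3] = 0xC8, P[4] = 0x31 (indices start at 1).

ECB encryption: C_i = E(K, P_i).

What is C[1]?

C[1]: E(K, 0xDE) = 0xCD.

C[1] = 0xCD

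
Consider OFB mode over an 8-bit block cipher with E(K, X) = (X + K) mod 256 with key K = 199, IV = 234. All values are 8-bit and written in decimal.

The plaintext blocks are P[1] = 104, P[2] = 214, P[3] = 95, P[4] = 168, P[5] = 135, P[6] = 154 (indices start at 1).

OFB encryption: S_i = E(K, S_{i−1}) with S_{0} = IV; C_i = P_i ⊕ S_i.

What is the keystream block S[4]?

C[1]: S = E(K, 234) = 177; 104 ⊕ 177 = 217.
C[2]: S = E(K, 177) = 120; 214 ⊕ 120 = 174.
C[3]: S = E(K, 120) = 63; 95 ⊕ 63 = 96.
C[4]: S = E(K, 63) = 6; 168 ⊕ 6 = 174.
So S[4] = 6.

6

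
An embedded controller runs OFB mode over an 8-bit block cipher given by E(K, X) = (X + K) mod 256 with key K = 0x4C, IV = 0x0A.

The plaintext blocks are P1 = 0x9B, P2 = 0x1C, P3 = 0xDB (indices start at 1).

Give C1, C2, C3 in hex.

C1 = 0xCD, C2 = 0xBE, C3 = 0x35

OFB encryption: S_i = E(K, S_{i−1}) with S_{0} = IV; C_i = P_i ⊕ S_i.
C1: S = E(K, 0x0A) = 0x56; 0x9B ⊕ 0x56 = 0xCD.
C2: S = E(K, 0x56) = 0xA2; 0x1C ⊕ 0xA2 = 0xBE.
C3: S = E(K, 0xA2) = 0xEE; 0xDB ⊕ 0xEE = 0x35.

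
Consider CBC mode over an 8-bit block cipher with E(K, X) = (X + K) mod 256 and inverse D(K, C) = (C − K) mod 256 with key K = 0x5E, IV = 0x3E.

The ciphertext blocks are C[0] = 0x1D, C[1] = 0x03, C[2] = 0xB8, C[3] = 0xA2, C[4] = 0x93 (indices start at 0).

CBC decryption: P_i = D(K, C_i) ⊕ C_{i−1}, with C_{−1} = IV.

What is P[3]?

P[3]: D(K, 0xA2) = 0x44; 0x44 ⊕ 0xB8 = 0xFC.

P[3] = 0xFC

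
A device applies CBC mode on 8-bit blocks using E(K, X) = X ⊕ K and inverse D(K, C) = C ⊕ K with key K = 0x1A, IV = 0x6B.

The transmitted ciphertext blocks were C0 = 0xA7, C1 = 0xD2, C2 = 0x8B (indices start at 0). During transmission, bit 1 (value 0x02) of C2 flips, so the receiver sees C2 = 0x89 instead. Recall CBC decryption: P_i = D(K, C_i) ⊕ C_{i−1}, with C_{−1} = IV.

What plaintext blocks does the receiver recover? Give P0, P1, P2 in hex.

P0 = 0xD6, P1 = 0x6F, P2 = 0x41

Only C2 changed, to 0x89. In CBC, a change in C_i garbles P_i and flips the same bit in P_{i+1}. Decrypting the received ciphertext:
P0: D(K, 0xA7) = 0xBD; 0xBD ⊕ 0x6B = 0xD6.
P1: D(K, 0xD2) = 0xC8; 0xC8 ⊕ 0xA7 = 0x6F.
P2: D(K, 0x89) = 0x93; 0x93 ⊕ 0xD2 = 0x41.
Blocks that differ from the original plaintext: P2.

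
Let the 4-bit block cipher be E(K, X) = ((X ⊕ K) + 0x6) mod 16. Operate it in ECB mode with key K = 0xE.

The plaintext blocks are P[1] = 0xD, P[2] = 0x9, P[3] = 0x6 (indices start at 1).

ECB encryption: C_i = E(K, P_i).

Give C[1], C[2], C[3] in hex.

C[1]: E(K, 0xD) = 0x9.
C[2]: E(K, 0x9) = 0xD.
C[3]: E(K, 0x6) = 0xE.

C[1] = 0x9, C[2] = 0xD, C[3] = 0xE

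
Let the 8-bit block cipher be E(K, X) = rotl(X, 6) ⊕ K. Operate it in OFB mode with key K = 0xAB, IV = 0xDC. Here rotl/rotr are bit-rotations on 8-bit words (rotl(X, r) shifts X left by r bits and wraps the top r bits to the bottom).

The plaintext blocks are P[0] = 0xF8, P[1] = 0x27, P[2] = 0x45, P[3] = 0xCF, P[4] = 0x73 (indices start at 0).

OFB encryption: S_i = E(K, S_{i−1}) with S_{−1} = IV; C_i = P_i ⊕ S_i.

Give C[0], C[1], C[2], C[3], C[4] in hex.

C[0]: S = E(K, 0xDC) = 0x9C; 0xF8 ⊕ 0x9C = 0x64.
C[1]: S = E(K, 0x9C) = 0x8C; 0x27 ⊕ 0x8C = 0xAB.
C[2]: S = E(K, 0x8C) = 0x88; 0x45 ⊕ 0x88 = 0xCD.
C[3]: S = E(K, 0x88) = 0x89; 0xCF ⊕ 0x89 = 0x46.
C[4]: S = E(K, 0x89) = 0xC9; 0x73 ⊕ 0xC9 = 0xBA.

C[0] = 0x64, C[1] = 0xAB, C[2] = 0xCD, C[3] = 0x46, C[4] = 0xBA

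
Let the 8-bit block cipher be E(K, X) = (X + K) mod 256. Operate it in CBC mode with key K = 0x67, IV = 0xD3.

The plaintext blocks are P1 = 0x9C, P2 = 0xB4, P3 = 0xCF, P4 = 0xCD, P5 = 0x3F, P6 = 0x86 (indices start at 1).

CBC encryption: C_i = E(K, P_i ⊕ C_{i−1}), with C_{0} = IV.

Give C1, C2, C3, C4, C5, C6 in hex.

C1: P1 ⊕ 0xD3 = 0x4F; E(K, 0x4F) = 0xB6.
C2: P2 ⊕ 0xB6 = 0x02; E(K, 0x02) = 0x69.
C3: P3 ⊕ 0x69 = 0xA6; E(K, 0xA6) = 0x0D.
C4: P4 ⊕ 0x0D = 0xC0; E(K, 0xC0) = 0x27.
C5: P5 ⊕ 0x27 = 0x18; E(K, 0x18) = 0x7F.
C6: P6 ⊕ 0x7F = 0xF9; E(K, 0xF9) = 0x60.

C1 = 0xB6, C2 = 0x69, C3 = 0x0D, C4 = 0x27, C5 = 0x7F, C6 = 0x60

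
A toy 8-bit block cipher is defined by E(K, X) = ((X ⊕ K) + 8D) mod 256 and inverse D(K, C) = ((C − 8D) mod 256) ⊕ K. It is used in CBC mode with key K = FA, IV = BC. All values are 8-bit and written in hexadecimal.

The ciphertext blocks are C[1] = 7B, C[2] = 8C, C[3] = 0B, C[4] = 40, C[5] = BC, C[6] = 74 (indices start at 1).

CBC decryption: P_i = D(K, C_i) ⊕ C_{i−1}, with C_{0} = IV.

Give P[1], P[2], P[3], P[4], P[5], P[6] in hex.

P[1] = A8, P[2] = 7E, P[3] = 08, P[4] = 42, P[5] = 95, P[6] = A1

P[1]: D(K, 7B) = 14; 14 ⊕ BC = A8.
P[2]: D(K, 8C) = 05; 05 ⊕ 7B = 7E.
P[3]: D(K, 0B) = 84; 84 ⊕ 8C = 08.
P[4]: D(K, 40) = 49; 49 ⊕ 0B = 42.
P[5]: D(K, BC) = D5; D5 ⊕ 40 = 95.
P[6]: D(K, 74) = 1D; 1D ⊕ BC = A1.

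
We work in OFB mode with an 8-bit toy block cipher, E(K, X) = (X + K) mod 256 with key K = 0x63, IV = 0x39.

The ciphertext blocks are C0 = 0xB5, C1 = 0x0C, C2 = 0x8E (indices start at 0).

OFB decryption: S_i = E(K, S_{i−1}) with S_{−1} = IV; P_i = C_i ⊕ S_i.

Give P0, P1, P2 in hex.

P0 = 0x29, P1 = 0xF3, P2 = 0xEC

P0: S = E(K, 0x39) = 0x9C; 0xB5 ⊕ 0x9C = 0x29.
P1: S = E(K, 0x9C) = 0xFF; 0x0C ⊕ 0xFF = 0xF3.
P2: S = E(K, 0xFF) = 0x62; 0x8E ⊕ 0x62 = 0xEC.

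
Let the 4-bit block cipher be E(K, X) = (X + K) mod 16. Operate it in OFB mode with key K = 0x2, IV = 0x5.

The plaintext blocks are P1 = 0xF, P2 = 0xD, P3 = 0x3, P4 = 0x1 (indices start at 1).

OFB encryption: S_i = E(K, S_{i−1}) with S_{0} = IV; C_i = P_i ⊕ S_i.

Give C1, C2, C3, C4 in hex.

C1: S = E(K, 0x5) = 0x7; 0xF ⊕ 0x7 = 0x8.
C2: S = E(K, 0x7) = 0x9; 0xD ⊕ 0x9 = 0x4.
C3: S = E(K, 0x9) = 0xB; 0x3 ⊕ 0xB = 0x8.
C4: S = E(K, 0xB) = 0xD; 0x1 ⊕ 0xD = 0xC.

C1 = 0x8, C2 = 0x4, C3 = 0x8, C4 = 0xC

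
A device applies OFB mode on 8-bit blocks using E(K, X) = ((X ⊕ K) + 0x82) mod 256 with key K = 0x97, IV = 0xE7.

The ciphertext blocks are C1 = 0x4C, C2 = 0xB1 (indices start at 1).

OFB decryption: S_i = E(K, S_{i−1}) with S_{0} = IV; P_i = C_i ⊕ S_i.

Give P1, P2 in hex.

P1: S = E(K, 0xE7) = 0xF2; 0x4C ⊕ 0xF2 = 0xBE.
P2: S = E(K, 0xF2) = 0xE7; 0xB1 ⊕ 0xE7 = 0x56.

P1 = 0xBE, P2 = 0x56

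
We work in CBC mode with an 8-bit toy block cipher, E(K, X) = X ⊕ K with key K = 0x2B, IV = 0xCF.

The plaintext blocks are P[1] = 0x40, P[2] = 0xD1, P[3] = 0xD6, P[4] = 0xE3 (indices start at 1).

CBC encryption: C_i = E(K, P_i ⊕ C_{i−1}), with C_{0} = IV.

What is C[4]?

C[4] = 0x6B

C[1]: P[1] ⊕ 0xCF = 0x8F; E(K, 0x8F) = 0xA4.
C[2]: P[2] ⊕ 0xA4 = 0x75; E(K, 0x75) = 0x5E.
C[3]: P[3] ⊕ 0x5E = 0x88; E(K, 0x88) = 0xA3.
C[4]: P[4] ⊕ 0xA3 = 0x40; E(K, 0x40) = 0x6B.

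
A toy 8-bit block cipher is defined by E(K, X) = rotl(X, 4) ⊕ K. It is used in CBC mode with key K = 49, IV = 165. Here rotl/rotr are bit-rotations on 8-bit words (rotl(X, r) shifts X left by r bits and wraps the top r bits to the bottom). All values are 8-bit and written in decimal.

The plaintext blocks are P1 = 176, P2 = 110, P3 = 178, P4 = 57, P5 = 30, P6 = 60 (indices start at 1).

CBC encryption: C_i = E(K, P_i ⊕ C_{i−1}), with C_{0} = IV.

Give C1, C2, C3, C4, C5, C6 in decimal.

C1: P1 ⊕ 165 = 21; E(K, 21) = 96.
C2: P2 ⊕ 96 = 14; E(K, 14) = 209.
C3: P3 ⊕ 209 = 99; E(K, 99) = 7.
C4: P4 ⊕ 7 = 62; E(K, 62) = 210.
C5: P5 ⊕ 210 = 204; E(K, 204) = 253.
C6: P6 ⊕ 253 = 193; E(K, 193) = 45.

C1 = 96, C2 = 209, C3 = 7, C4 = 210, C5 = 253, C6 = 45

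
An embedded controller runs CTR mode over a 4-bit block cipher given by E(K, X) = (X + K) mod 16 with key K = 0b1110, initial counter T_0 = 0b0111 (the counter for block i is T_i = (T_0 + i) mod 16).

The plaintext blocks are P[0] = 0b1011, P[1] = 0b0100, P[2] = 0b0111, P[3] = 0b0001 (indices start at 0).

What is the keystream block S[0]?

CTR encryption: S_i = E(K, T_i) where T_i is the counter for block i; C_i = P_i ⊕ S_i.
C[0]: T = 0b0111, S = E(K, T) = 0b0101; 0b1011 ⊕ 0b0101 = 0b1110.
So S[0] = 0b0101.

0b0101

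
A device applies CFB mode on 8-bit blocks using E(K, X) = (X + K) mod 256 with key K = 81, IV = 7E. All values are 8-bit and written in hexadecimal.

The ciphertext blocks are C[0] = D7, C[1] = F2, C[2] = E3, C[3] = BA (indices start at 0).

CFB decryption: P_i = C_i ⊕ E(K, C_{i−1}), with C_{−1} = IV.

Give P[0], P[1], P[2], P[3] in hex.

P[0]: E(K, 7E) = FF; D7 ⊕ FF = 28.
P[1]: E(K, D7) = 58; F2 ⊕ 58 = AA.
P[2]: E(K, F2) = 73; E3 ⊕ 73 = 90.
P[3]: E(K, E3) = 64; BA ⊕ 64 = DE.

P[0] = 28, P[1] = AA, P[2] = 90, P[3] = DE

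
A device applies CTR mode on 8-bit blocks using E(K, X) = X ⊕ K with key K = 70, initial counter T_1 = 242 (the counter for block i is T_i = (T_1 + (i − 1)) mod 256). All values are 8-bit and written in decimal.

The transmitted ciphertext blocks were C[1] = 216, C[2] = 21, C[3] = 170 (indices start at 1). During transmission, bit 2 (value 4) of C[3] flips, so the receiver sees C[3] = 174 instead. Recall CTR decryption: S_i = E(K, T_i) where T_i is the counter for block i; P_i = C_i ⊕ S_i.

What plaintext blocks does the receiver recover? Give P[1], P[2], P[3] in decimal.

Only C[3] changed, to 174. In CTR, a change in C_i flips the same bit in P_i only; the keystream is unaffected. Decrypting the received ciphertext:
P[1]: T = 242, S = E(K, T) = 180; 216 ⊕ 180 = 108.
P[2]: T = 243, S = E(K, T) = 181; 21 ⊕ 181 = 160.
P[3]: T = 244, S = E(K, T) = 178; 174 ⊕ 178 = 28.
Blocks that differ from the original plaintext: P[3].

P[1] = 108, P[2] = 160, P[3] = 28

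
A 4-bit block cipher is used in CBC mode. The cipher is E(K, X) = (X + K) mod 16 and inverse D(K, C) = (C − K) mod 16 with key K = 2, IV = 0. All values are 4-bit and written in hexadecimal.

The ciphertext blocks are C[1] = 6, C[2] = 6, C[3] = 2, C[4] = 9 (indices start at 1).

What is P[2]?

CBC decryption: P_i = D(K, C_i) ⊕ C_{i−1}, with C_{0} = IV.
P[2]: D(K, 6) = 4; 4 ⊕ 6 = 2.

P[2] = 2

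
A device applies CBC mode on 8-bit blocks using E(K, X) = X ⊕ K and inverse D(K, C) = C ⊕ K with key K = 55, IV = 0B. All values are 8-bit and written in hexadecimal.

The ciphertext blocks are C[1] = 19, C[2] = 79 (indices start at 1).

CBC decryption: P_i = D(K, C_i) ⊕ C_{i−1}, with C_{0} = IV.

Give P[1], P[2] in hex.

P[1]: D(K, 19) = 4C; 4C ⊕ 0B = 47.
P[2]: D(K, 79) = 2C; 2C ⊕ 19 = 35.

P[1] = 47, P[2] = 35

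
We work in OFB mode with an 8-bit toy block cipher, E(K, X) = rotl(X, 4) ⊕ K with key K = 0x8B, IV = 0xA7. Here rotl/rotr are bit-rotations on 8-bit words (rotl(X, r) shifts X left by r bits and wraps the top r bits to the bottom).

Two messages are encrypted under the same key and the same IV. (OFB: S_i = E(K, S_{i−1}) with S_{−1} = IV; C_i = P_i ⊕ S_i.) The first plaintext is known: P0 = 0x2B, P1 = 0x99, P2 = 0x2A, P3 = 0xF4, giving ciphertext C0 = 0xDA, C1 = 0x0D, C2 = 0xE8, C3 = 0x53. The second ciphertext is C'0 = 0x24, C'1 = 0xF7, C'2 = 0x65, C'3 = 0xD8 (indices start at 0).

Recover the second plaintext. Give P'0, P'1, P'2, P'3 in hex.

In OFB with a reused IV, both messages share the same keystream S_i, so C_i ⊕ C'_i = P_i ⊕ P'_i and thus P'_i = P_i ⊕ C_i ⊕ C'_i.
P'0: 0x2B ⊕ 0xDA ⊕ 0x24 = 0xD5.
P'1: 0x99 ⊕ 0x0D ⊕ 0xF7 = 0x63.
P'2: 0x2A ⊕ 0xE8 ⊕ 0x65 = 0xA7.
P'3: 0xF4 ⊕ 0x53 ⊕ 0xD8 = 0x7F.

P'0 = 0xD5, P'1 = 0x63, P'2 = 0xA7, P'3 = 0x7F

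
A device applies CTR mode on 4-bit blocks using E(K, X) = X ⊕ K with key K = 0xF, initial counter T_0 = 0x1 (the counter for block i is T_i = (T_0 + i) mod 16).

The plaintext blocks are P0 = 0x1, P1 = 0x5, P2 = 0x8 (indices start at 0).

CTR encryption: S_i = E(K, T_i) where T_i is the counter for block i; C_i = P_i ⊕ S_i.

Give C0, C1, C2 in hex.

C0 = 0xF, C1 = 0x8, C2 = 0x4

C0: T = 0x1, S = E(K, T) = 0xE; 0x1 ⊕ 0xE = 0xF.
C1: T = 0x2, S = E(K, T) = 0xD; 0x5 ⊕ 0xD = 0x8.
C2: T = 0x3, S = E(K, T) = 0xC; 0x8 ⊕ 0xC = 0x4.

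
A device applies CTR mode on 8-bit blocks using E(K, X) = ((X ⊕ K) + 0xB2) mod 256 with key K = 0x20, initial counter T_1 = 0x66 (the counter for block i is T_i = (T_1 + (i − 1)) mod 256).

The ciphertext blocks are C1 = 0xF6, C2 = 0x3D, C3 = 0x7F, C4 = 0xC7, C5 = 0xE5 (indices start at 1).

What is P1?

P1 = 0x0E

CTR decryption: S_i = E(K, T_i) where T_i is the counter for block i; P_i = C_i ⊕ S_i.
P1: T = 0x66, S = E(K, T) = 0xF8; 0xF6 ⊕ 0xF8 = 0x0E.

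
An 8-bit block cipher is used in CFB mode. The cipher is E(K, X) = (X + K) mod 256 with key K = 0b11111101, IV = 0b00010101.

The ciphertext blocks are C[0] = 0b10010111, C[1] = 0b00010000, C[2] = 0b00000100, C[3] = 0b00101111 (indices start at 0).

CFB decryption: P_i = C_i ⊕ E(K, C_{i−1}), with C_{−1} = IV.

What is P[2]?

P[2] = 0b00001001

P[2]: E(K, 0b00010000) = 0b00001101; 0b00000100 ⊕ 0b00001101 = 0b00001001.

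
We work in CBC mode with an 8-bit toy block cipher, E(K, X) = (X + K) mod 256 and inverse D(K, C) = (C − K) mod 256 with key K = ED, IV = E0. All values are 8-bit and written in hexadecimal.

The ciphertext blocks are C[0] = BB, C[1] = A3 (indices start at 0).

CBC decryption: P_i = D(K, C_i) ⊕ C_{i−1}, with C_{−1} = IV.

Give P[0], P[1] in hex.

P[0] = 2E, P[1] = 0D

P[0]: D(K, BB) = CE; CE ⊕ E0 = 2E.
P[1]: D(K, A3) = B6; B6 ⊕ BB = 0D.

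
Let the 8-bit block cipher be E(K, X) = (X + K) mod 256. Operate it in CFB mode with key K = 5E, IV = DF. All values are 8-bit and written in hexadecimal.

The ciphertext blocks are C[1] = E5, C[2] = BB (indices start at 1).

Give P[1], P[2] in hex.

P[1] = D8, P[2] = F8

CFB decryption: P_i = C_i ⊕ E(K, C_{i−1}), with C_{0} = IV.
P[1]: E(K, DF) = 3D; E5 ⊕ 3D = D8.
P[2]: E(K, E5) = 43; BB ⊕ 43 = F8.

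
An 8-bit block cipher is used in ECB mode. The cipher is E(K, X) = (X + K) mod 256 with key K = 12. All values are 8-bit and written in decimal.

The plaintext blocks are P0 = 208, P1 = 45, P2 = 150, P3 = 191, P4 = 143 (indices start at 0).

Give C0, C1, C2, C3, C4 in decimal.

ECB encryption: C_i = E(K, P_i).
C0: E(K, 208) = 220.
C1: E(K, 45) = 57.
C2: E(K, 150) = 162.
C3: E(K, 191) = 203.
C4: E(K, 143) = 155.

C0 = 220, C1 = 57, C2 = 162, C3 = 203, C4 = 155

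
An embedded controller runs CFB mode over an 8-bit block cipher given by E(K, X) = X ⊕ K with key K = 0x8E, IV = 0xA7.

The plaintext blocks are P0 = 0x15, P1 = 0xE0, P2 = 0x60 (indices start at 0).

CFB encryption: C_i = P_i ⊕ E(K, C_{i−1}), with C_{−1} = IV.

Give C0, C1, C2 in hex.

C0: E(K, 0xA7) = 0x29; 0x15 ⊕ 0x29 = 0x3C.
C1: E(K, 0x3C) = 0xB2; 0xE0 ⊕ 0xB2 = 0x52.
C2: E(K, 0x52) = 0xDC; 0x60 ⊕ 0xDC = 0xBC.

C0 = 0x3C, C1 = 0x52, C2 = 0xBC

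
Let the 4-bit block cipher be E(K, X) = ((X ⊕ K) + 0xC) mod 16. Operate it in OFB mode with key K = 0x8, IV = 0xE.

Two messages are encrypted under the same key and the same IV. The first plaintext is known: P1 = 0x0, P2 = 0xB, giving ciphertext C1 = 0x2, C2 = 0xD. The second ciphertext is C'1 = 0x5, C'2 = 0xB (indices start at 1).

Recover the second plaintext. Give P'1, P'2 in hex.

P'1 = 0x7, P'2 = 0xD

In OFB with a reused IV, both messages share the same keystream S_i, so C_i ⊕ C'_i = P_i ⊕ P'_i and thus P'_i = P_i ⊕ C_i ⊕ C'_i.
P'1: 0x0 ⊕ 0x2 ⊕ 0x5 = 0x7.
P'2: 0xB ⊕ 0xD ⊕ 0xB = 0xD.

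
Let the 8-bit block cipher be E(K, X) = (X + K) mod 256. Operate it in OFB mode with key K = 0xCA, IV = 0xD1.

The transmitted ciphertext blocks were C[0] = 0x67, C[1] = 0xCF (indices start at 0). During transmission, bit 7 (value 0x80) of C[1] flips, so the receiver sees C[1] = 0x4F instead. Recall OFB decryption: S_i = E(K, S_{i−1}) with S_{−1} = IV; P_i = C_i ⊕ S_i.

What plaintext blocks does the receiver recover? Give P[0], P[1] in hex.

Only C[1] changed, to 0x4F. In OFB, a change in C_i flips the same bit in P_i only; the keystream is unaffected. Decrypting the received ciphertext:
P[0]: S = E(K, 0xD1) = 0x9B; 0x67 ⊕ 0x9B = 0xFC.
P[1]: S = E(K, 0x9B) = 0x65; 0x4F ⊕ 0x65 = 0x2A.
Blocks that differ from the original plaintext: P[1].

P[0] = 0xFC, P[1] = 0x2A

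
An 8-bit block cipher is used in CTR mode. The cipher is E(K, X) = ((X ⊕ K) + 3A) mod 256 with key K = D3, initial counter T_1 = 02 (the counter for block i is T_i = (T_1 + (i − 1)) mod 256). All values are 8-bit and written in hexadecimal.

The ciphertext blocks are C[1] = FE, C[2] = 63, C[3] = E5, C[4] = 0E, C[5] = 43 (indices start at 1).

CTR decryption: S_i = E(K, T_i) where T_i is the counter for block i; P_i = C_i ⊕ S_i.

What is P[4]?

P[4] = 1E

P[4]: T = 05, S = E(K, T) = 10; 0E ⊕ 10 = 1E.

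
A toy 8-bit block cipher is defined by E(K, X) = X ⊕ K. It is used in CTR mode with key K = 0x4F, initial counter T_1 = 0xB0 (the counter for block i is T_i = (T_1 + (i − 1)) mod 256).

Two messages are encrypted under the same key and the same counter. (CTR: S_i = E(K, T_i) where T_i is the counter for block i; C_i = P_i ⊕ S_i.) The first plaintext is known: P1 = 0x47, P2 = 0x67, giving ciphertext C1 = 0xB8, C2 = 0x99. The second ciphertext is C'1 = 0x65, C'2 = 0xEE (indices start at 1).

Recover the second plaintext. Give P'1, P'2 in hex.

P'1 = 0x9A, P'2 = 0x10

In CTR with a reused counter, both messages share the same keystream S_i, so C_i ⊕ C'_i = P_i ⊕ P'_i and thus P'_i = P_i ⊕ C_i ⊕ C'_i.
P'1: 0x47 ⊕ 0xB8 ⊕ 0x65 = 0x9A.
P'2: 0x67 ⊕ 0x99 ⊕ 0xEE = 0x10.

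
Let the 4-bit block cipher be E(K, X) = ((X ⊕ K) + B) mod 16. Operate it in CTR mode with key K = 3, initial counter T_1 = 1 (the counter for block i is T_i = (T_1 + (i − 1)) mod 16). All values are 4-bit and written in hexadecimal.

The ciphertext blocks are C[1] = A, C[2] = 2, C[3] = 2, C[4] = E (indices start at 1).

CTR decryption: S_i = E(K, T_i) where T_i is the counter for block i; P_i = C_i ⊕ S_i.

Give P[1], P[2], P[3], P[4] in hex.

P[1] = 7, P[2] = E, P[3] = 9, P[4] = C

P[1]: T = 1, S = E(K, T) = D; A ⊕ D = 7.
P[2]: T = 2, S = E(K, T) = C; 2 ⊕ C = E.
P[3]: T = 3, S = E(K, T) = B; 2 ⊕ B = 9.
P[4]: T = 4, S = E(K, T) = 2; E ⊕ 2 = C.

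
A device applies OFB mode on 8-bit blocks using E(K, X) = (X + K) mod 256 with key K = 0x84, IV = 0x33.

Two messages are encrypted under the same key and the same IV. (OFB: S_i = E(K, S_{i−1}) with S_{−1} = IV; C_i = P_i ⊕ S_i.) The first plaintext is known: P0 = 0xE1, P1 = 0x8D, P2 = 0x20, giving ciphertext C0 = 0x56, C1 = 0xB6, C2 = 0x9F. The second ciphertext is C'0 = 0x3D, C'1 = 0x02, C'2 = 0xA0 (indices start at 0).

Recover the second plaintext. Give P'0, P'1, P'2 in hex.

In OFB with a reused IV, both messages share the same keystream S_i, so C_i ⊕ C'_i = P_i ⊕ P'_i and thus P'_i = P_i ⊕ C_i ⊕ C'_i.
P'0: 0xE1 ⊕ 0x56 ⊕ 0x3D = 0x8A.
P'1: 0x8D ⊕ 0xB6 ⊕ 0x02 = 0x39.
P'2: 0x20 ⊕ 0x9F ⊕ 0xA0 = 0x1F.

P'0 = 0x8A, P'1 = 0x39, P'2 = 0x1F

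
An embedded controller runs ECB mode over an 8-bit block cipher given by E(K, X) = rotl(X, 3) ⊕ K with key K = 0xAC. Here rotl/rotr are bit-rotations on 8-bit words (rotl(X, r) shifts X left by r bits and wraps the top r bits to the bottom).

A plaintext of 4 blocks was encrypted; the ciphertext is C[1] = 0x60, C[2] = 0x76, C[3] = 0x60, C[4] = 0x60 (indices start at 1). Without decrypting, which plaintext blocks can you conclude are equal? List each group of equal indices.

ECB encrypts each block independently with the same key, so equal ciphertext blocks imply equal plaintext blocks.
C[1] = C[3] = C[4] = 0x60, so P[1] = P[3] = P[4].

P[1] = P[3] = P[4]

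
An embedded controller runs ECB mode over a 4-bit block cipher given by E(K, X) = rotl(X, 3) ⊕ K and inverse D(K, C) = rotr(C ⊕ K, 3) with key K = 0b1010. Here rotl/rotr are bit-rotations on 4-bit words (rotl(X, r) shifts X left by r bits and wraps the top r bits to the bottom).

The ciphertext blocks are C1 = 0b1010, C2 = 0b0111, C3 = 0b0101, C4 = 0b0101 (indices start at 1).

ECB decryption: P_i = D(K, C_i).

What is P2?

P2 = 0b1011

P2: D(K, 0b0111) = 0b1011.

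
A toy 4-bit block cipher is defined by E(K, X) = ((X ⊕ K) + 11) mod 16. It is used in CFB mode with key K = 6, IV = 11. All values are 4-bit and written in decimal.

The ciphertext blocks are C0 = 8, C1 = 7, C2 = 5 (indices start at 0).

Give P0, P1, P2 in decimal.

P0 = 0, P1 = 14, P2 = 9

CFB decryption: P_i = C_i ⊕ E(K, C_{i−1}), with C_{−1} = IV.
P0: E(K, 11) = 8; 8 ⊕ 8 = 0.
P1: E(K, 8) = 9; 7 ⊕ 9 = 14.
P2: E(K, 7) = 12; 5 ⊕ 12 = 9.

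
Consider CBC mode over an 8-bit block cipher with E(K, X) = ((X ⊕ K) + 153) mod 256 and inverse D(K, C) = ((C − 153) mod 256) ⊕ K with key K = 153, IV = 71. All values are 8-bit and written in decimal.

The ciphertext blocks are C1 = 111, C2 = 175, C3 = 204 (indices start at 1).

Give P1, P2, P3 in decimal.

P1 = 8, P2 = 224, P3 = 5

CBC decryption: P_i = D(K, C_i) ⊕ C_{i−1}, with C_{0} = IV.
P1: D(K, 111) = 79; 79 ⊕ 71 = 8.
P2: D(K, 175) = 143; 143 ⊕ 111 = 224.
P3: D(K, 204) = 170; 170 ⊕ 175 = 5.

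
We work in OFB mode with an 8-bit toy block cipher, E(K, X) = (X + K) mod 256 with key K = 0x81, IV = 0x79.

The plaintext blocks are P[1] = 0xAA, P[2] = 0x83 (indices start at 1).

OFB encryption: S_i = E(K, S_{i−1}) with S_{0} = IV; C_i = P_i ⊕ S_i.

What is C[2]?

C[2] = 0xF8

C[1]: S = E(K, 0x79) = 0xFA; 0xAA ⊕ 0xFA = 0x50.
C[2]: S = E(K, 0xFA) = 0x7B; 0x83 ⊕ 0x7B = 0xF8.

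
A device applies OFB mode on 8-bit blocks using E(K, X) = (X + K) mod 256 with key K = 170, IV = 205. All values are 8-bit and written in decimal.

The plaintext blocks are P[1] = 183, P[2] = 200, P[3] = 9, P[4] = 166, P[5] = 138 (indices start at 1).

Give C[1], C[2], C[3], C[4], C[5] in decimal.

C[1] = 192, C[2] = 233, C[3] = 194, C[4] = 211, C[5] = 149

OFB encryption: S_i = E(K, S_{i−1}) with S_{0} = IV; C_i = P_i ⊕ S_i.
C[1]: S = E(K, 205) = 119; 183 ⊕ 119 = 192.
C[2]: S = E(K, 119) = 33; 200 ⊕ 33 = 233.
C[3]: S = E(K, 33) = 203; 9 ⊕ 203 = 194.
C[4]: S = E(K, 203) = 117; 166 ⊕ 117 = 211.
C[5]: S = E(K, 117) = 31; 138 ⊕ 31 = 149.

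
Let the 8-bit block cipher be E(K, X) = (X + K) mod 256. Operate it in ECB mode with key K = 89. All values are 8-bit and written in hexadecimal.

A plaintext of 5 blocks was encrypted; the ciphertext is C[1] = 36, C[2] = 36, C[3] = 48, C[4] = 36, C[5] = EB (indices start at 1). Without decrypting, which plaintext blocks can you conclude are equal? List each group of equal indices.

P[1] = P[2] = P[4]

ECB encrypts each block independently with the same key, so equal ciphertext blocks imply equal plaintext blocks.
C[1] = C[2] = C[4] = 36, so P[1] = P[2] = P[4].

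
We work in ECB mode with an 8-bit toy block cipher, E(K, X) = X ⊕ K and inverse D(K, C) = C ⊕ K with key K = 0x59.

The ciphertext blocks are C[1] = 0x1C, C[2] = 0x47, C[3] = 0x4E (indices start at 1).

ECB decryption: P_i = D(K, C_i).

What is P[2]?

P[2] = 0x1E

P[2]: D(K, 0x47) = 0x1E.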